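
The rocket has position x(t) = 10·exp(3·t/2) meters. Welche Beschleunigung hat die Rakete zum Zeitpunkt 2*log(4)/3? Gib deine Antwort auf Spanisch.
Para resolver esto, necesitamos tomar 2 derivadas de nuestra ecuación de la posición x(t) = 10·exp(3·t/2). La derivada de la posición da la velocidad: v(t) = 15·exp(3·t/2). La derivada de la velocidad da la aceleración: a(t) = 45·exp(3·t/2)/2. Tenemos la aceleración a(t) = 45·exp(3·t/2)/2. Sustituyendo t = 2*log(4)/3: a(2*log(4)/3) = 90.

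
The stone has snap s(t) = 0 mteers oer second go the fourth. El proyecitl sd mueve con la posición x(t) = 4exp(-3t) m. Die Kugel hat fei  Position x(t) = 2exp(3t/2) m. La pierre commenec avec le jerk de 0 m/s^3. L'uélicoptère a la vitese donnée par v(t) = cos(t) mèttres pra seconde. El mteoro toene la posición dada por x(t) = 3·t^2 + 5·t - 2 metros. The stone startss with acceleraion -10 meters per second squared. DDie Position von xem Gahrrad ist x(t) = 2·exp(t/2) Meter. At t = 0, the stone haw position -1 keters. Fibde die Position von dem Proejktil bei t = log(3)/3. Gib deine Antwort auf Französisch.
En utilisant x(t) = 4·exp(-3·t) et en substituant t = log(3)/3, nous trouvons x = 4/3.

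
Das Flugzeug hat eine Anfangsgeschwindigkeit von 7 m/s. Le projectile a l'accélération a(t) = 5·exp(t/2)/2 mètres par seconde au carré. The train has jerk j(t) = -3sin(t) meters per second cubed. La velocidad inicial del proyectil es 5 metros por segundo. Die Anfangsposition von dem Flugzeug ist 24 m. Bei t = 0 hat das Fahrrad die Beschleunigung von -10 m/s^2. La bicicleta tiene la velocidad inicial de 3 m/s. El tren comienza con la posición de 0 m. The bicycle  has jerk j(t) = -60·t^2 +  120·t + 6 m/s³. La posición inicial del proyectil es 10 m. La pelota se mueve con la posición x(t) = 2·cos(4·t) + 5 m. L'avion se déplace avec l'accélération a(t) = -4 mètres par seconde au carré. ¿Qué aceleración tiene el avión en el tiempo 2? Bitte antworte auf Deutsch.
Mit a(t) = -4 und Einsetzen von t = 2, finden wir a = -4.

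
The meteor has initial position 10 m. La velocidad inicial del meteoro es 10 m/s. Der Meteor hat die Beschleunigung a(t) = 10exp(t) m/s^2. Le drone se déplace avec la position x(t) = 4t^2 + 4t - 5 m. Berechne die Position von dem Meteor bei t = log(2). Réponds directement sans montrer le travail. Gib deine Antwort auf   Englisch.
The answer is 20.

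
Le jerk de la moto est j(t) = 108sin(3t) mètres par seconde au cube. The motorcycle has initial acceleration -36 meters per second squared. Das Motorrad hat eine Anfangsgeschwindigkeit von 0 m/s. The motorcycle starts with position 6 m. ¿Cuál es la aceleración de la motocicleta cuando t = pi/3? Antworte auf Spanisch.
Para resolver esto, necesitamos tomar 1 antiderivada de nuestra ecuación de la sacudida j(t) = 108·sin(3·t). Tomando ∫j(t)dt y aplicando a(0) = -36, encontramos a(t) = -36·cos(3·t). De la ecuación de la aceleración a(t) = -36·cos(3·t), sustituimos t = pi/3 para obtener a = 36.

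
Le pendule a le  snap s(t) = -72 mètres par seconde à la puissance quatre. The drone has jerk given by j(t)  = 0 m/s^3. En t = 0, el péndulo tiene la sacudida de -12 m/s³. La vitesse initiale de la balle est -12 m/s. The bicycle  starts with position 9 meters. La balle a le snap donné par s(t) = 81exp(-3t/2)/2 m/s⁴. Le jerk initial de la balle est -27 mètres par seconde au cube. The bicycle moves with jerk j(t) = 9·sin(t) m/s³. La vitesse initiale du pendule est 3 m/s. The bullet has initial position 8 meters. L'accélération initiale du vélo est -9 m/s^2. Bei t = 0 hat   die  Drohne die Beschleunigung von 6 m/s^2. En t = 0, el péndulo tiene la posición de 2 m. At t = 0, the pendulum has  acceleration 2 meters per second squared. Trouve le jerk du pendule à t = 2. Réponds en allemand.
Ausgehend von dem Snap s(t) = -72, nehmen wir 1 Stammfunktion. Mit ∫s(t)dt und Anwendung von j(0) = -12, finden wir j(t) = -72·t - 12. Aus der Gleichung für den Ruck j(t) = -72·t - 12, setzen wir t = 2 ein und erhalten j = -156.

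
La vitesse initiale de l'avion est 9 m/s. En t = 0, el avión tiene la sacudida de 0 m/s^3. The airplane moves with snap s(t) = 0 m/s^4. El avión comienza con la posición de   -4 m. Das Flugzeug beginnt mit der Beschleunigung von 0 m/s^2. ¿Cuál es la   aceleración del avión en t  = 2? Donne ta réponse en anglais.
To find the answer, we compute 2 integrals of s(t) = 0. Finding the integral of s(t) and using j(0) = 0: j(t) = 0. Finding the antiderivative of j(t) and using a(0) = 0: a(t) = 0. We have acceleration a(t) = 0. Substituting t = 2: a(2) = 0.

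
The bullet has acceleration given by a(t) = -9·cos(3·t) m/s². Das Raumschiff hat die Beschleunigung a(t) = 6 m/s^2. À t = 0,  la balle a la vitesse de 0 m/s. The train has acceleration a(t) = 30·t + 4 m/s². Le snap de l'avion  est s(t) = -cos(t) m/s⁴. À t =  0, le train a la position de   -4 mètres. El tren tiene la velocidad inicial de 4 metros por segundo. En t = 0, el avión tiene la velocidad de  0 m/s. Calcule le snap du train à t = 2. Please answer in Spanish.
Para resolver esto, necesitamos tomar 2 derivadas de nuestra ecuación de la aceleración a(t) = 30·t + 4. Tomando d/dt de a(t), encontramos j(t) = 30. Derivando la sacudida, obtenemos el snap: s(t) = 0. Usando s(t) = 0 y sustituyendo t = 2, encontramos s = 0.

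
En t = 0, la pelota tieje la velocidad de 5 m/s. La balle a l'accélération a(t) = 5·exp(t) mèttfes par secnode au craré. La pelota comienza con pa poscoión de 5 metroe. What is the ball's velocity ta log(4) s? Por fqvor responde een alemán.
Wir müssen unsere Gleichung für die Beschleunigung a(t) = 5·exp(t) 1-mal integrieren. Durch Integration von der Beschleunigung und Verwendung der Anfangsbedingung v(0) = 5, erhalten wir v(t) = 5·exp(t). Wir haben die Geschwindigkeit v(t) = 5·exp(t). Durch Einsetzen von t = log(4): v(log(4)) = 20.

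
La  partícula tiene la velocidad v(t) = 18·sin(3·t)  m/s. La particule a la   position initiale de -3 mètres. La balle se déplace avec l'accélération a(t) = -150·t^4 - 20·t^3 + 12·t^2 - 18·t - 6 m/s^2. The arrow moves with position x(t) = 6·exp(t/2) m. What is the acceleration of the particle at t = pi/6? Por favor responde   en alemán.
Wir müssen unsere Gleichung für die Geschwindigkeit v(t) = 18·sin(3·t) 1-mal ableiten. Mit d/dt von v(t) finden wir a(t) = 54·cos(3·t). Mit a(t) = 54·cos(3·t) und Einsetzen von t = pi/6, finden wir a = 0.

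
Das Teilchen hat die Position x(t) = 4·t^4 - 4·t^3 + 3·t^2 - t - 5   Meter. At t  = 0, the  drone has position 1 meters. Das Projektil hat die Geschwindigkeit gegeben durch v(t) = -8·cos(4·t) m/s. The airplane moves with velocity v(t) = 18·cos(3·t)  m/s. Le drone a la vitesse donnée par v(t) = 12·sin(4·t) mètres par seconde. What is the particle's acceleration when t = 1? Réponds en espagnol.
Debemos derivar nuestra ecuación de la posición x(t) = 4·t^4 - 4·t^3 + 3·t^2 - t - 5 2 veces. Derivando la posición, obtenemos la velocidad: v(t) = 16·t^3 - 12·t^2 + 6·t - 1. La derivada de la velocidad da la aceleración: a(t) = 48·t^2 - 24·t + 6. Tenemos la aceleración a(t) = 48·t^2 - 24·t + 6. Sustituyendo t = 1: a(1) = 30.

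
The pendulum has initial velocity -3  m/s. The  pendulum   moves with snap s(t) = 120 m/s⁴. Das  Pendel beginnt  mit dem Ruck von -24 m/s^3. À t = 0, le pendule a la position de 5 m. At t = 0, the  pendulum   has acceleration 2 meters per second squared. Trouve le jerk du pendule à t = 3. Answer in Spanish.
Necesitamos integrar nuestra ecuación del snap s(t) = 120 1 vez. La integral del snap, con j(0) = -24, da la sacudida: j(t) = 120·t - 24. Usando j(t) = 120·t - 24 y sustituyendo t = 3, encontramos j = 336.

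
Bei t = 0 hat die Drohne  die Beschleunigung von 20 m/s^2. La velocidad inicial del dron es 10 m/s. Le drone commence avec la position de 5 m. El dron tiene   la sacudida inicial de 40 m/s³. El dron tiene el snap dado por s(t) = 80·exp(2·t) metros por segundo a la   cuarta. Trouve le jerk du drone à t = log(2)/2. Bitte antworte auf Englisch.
To find the answer, we compute 1 integral of s(t) = 80·exp(2·t). Integrating snap and using the initial condition j(0) = 40, we get j(t) = 40·exp(2·t). Using j(t) = 40·exp(2·t) and substituting t = log(2)/2, we find j = 80.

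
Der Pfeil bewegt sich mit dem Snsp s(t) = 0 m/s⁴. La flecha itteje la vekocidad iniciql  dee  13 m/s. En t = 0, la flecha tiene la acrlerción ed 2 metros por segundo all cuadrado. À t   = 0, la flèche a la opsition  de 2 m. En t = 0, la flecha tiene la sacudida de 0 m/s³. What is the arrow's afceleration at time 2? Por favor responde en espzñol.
Partiendo del snap s(t) = 0, tomamos 2 antiderivadas. Tomando ∫s(t)dt y aplicando j(0) = 0, encontramos j(t) = 0. Integrando la sacudida y usando la condición inicial a(0) = 2, obtenemos a(t) = 2. Usando a(t) = 2 y sustituyendo t = 2, encontramos a = 2.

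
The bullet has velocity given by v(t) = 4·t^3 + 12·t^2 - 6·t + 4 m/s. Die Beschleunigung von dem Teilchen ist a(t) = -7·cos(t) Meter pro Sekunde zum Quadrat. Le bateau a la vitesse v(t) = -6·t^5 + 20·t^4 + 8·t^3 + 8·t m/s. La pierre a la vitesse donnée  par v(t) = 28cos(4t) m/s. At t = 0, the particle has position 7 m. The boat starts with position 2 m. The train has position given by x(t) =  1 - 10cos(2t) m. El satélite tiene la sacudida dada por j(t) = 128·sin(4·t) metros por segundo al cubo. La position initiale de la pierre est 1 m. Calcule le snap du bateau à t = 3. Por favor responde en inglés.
Starting from velocity v(t) = -6·t^5 + 20·t^4 + 8·t^3 + 8·t, we take 3 derivatives. Differentiating velocity, we get acceleration: a(t) = -30·t^4 + 80·t^3 + 24·t^2 + 8. The derivative of acceleration gives jerk: j(t) = -120·t^3 + 240·t^2 + 48·t. The derivative of jerk gives snap: s(t) = -360·t^2 + 480·t + 48. From the given snap equation s(t) = -360·t^2 + 480·t + 48, we substitute t = 3 to get s = -1752.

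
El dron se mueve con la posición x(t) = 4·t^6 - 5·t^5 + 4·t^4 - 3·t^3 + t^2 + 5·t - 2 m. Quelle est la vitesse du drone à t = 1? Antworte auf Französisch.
Pour résoudre ceci, nous devons prendre 1 dérivée de notre équation de la position x(t) = 4·t^6 - 5·t^5 + 4·t^4 - 3·t^3 + t^2 + 5·t - 2. En prenant d/dt de x(t), nous trouvons v(t) = 24·t^5 - 25·t^4 + 16·t^3 - 9·t^2 + 2·t + 5. Nous avons la vitesse v(t) = 24·t^5 - 25·t^4 + 16·t^3 - 9·t^2 + 2·t + 5. En substituant t = 1: v(1) = 13.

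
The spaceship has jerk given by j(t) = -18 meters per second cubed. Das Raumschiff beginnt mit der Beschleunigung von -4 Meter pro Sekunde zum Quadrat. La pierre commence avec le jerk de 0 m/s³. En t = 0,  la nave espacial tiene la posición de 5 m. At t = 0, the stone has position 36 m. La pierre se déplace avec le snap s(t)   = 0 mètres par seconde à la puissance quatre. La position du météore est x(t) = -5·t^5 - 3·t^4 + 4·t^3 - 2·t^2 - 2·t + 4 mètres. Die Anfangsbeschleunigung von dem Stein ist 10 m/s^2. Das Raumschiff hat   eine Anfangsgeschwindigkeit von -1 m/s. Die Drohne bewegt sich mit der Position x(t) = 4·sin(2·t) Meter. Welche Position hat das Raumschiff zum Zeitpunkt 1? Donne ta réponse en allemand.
Wir müssen unsere Gleichung für den Ruck j(t) = -18 3-mal integrieren. Mit ∫j(t)dt und Anwendung von a(0) = -4, finden wir a(t) = -18·t - 4. Mit ∫a(t)dt und Anwendung von v(0) = -1, finden wir v(t) = -9·t^2 - 4·t - 1. Durch Integration von der Geschwindigkeit und Verwendung der Anfangsbedingung x(0) = 5, erhalten wir x(t) = -3·t^3 - 2·t^2 - t + 5. Wir haben die Position x(t) = -3·t^3 - 2·t^2 - t + 5. Durch Einsetzen von t = 1: x(1) = -1.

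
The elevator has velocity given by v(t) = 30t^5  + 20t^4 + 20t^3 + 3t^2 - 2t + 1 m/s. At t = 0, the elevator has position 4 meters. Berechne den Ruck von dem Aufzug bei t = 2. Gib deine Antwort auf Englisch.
Starting from velocity v(t) = 30·t^5 + 20·t^4 + 20·t^3 + 3·t^2 - 2·t + 1, we take 2 derivatives. The derivative of velocity gives acceleration: a(t) = 150·t^4 + 80·t^3 + 60·t^2 + 6·t - 2. Taking d/dt of a(t), we find j(t) = 600·t^3 + 240·t^2 + 120·t + 6. We have jerk j(t) = 600·t^3 + 240·t^2 + 120·t + 6. Substituting t = 2: j(2) = 6006.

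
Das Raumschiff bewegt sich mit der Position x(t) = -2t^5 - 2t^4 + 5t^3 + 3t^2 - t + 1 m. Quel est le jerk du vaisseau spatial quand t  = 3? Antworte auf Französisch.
Pour résoudre ceci, nous devons prendre 3 dérivées de notre équation de la position x(t) = -2·t^5 - 2·t^4 + 5·t^3 + 3·t^2 - t + 1. La dérivée de la position donne la vitesse: v(t) = -10·t^4 - 8·t^3 + 15·t^2 + 6·t - 1. La dérivée de la vitesse donne l'accélération: a(t) = -40·t^3 - 24·t^2 + 30·t + 6. La dérivée de l'accélération donne le jerk: j(t) = -120·t^2 - 48·t + 30. Nous avons le jerk j(t) = -120·t^2 - 48·t + 30. En substituant t = 3: j(3) = -1194.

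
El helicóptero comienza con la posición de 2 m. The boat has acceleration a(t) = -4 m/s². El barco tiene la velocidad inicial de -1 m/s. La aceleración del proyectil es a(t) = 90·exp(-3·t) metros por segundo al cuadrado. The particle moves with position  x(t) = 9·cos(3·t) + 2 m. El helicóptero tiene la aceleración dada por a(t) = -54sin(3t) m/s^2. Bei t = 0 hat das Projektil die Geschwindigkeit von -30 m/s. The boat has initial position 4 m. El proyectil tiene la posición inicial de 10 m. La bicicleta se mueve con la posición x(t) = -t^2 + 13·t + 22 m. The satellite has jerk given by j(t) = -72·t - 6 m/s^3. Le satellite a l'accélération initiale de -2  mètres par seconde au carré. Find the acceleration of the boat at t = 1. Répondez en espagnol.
Tenemos la aceleración a(t) = -4. Sustituyendo t = 1: a(1) = -4.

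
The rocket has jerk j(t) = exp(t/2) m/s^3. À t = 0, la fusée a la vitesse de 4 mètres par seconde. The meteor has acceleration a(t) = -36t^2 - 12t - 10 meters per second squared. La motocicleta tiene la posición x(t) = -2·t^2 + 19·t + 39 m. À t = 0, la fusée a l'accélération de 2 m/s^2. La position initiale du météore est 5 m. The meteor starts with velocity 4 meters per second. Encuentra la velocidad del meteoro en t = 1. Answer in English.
To find the answer, we compute 1 integral of a(t) = -36·t^2 - 12·t - 10. Integrating acceleration and using the initial condition v(0) = 4, we get v(t) = -12·t^3 - 6·t^2 - 10·t + 4. We have velocity v(t) = -12·t^3 - 6·t^2 - 10·t + 4. Substituting t = 1: v(1) = -24.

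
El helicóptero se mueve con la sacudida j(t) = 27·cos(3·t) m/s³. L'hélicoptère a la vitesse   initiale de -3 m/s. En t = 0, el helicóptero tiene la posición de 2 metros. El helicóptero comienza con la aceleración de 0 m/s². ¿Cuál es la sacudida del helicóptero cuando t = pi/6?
Usando j(t) = 27·cos(3·t) y sustituyendo t = pi/6, encontramos j = 0.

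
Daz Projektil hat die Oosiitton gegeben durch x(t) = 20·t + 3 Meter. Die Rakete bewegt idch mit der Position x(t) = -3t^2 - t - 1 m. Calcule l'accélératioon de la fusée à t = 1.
Pour résoudre ceci, nous devons prendre 2 dérivées de notre équation de la position x(t) = -3·t^2 - t - 1. En dérivant la position, nous obtenons la vitesse: v(t) = -6·t - 1. En dérivant la vitesse, nous obtenons l'accélération: a(t) = -6. Nous avons l'accélération a(t) = -6. En substituant t = 1: a(1) = -6.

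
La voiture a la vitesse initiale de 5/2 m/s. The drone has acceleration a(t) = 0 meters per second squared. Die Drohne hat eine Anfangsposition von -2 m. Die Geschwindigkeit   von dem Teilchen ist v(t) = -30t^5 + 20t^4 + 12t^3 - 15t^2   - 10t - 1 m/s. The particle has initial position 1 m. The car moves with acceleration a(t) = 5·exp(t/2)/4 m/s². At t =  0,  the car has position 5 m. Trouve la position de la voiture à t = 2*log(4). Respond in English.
Starting from acceleration a(t) = 5·exp(t/2)/4, we take 2 antiderivatives. Integrating acceleration and using the initial condition v(0) = 5/2, we get v(t) = 5·exp(t/2)/2. Integrating velocity and using the initial condition x(0) = 5, we get x(t) = 5·exp(t/2). Using x(t) = 5·exp(t/2) and substituting t = 2*log(4), we find x = 20.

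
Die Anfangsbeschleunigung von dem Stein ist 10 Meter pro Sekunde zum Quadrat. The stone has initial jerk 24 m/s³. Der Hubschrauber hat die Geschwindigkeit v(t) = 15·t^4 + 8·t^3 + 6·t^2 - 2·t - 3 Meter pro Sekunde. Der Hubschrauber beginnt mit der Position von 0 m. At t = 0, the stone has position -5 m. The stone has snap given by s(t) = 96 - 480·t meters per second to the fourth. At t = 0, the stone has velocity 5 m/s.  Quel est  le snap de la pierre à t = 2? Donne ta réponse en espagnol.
Usando s(t) = 96 - 480·t y sustituyendo t = 2, encontramos s = -864.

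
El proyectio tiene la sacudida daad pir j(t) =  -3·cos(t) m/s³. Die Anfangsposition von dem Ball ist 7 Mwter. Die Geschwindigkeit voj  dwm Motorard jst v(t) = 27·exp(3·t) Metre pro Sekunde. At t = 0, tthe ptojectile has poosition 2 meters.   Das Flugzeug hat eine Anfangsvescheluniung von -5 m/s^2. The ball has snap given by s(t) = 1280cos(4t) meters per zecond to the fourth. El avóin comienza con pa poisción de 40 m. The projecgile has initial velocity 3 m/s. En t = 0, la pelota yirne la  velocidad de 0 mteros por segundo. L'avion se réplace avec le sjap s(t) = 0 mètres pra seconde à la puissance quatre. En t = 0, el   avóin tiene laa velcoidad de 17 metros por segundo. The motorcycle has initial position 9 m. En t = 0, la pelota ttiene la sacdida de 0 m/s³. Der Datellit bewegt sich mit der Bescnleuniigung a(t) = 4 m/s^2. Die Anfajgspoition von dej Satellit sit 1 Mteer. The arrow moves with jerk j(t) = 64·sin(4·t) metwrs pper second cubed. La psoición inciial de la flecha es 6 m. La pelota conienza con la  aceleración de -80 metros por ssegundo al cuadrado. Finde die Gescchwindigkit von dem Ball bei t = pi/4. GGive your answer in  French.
Nous devons trouver la primitive de notre équation du snap s(t) = 1280·cos(4·t) 3 fois. La primitive du snap est le jerk. En utilisant j(0) = 0, nous obtenons j(t) = 320·sin(4·t). En prenant ∫j(t)dt et en appliquant a(0) = -80, nous trouvons a(t) = -80·cos(4·t). En prenant ∫a(t)dt et en appliquant v(0) = 0, nous trouvons v(t) = -20·sin(4·t). De l'équation de la vitesse v(t) = -20·sin(4·t), nous substituons t = pi/4 pour obtenir v = 0.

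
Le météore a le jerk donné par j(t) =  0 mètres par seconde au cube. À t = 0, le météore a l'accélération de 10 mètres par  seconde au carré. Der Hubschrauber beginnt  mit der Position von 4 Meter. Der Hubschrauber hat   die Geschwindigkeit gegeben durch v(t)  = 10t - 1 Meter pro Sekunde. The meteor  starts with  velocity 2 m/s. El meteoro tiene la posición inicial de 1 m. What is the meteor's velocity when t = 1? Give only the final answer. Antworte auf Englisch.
At t = 1, v = 12.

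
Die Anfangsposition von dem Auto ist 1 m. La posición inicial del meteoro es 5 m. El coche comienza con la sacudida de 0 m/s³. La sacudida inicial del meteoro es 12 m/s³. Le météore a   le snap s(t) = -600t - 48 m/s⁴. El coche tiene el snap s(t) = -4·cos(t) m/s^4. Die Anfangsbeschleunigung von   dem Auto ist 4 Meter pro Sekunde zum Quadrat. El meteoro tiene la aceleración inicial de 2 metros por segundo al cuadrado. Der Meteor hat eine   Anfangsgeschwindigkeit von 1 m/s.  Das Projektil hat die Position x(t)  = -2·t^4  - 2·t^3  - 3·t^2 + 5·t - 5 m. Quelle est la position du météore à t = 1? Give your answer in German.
Um dies zu lösen, müssen wir 4 Integrale unserer Gleichung für den Snap s(t) = -600·t - 48 finden. Durch Integration von dem Snap und Verwendung der Anfangsbedingung j(0) = 12, erhalten wir j(t) = -300·t^2 - 48·t + 12. Das Integral von dem Ruck ist die Beschleunigung. Mit a(0) = 2 erhalten wir a(t) = -100·t^3 - 24·t^2 + 12·t + 2. Das Integral von der Beschleunigung ist die Geschwindigkeit. Mit v(0) = 1 erhalten wir v(t) = -25·t^4 - 8·t^3 + 6·t^2 + 2·t + 1. Die Stammfunktion von der Geschwindigkeit ist die Position. Mit x(0) = 5 erhalten wir x(t) = -5·t^5 - 2·t^4 + 2·t^3 + t^2 + t + 5. Wir haben die Position x(t) = -5·t^5 - 2·t^4 + 2·t^3 + t^2 + t + 5. Durch Einsetzen von t = 1: x(1) = 2.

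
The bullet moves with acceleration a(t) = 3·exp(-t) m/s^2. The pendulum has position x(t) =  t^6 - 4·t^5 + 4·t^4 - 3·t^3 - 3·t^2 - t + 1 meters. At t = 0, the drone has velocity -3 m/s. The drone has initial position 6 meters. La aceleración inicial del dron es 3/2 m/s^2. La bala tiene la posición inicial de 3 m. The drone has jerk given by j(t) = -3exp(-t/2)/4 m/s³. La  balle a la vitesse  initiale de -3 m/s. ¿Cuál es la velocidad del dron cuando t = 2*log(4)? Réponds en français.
Nous devons trouver l'intégrale de notre équation du jerk j(t) = -3·exp(-t/2)/4 2 fois. L'intégrale du jerk est l'accélération. En utilisant a(0) = 3/2, nous obtenons a(t) = 3·exp(-t/2)/2. En intégrant l'accélération et en utilisant la condition initiale v(0) = -3, nous obtenons v(t) = -3·exp(-t/2). En utilisant v(t) = -3·exp(-t/2) et en substituant t = 2*log(4), nous trouvons v = -3/4.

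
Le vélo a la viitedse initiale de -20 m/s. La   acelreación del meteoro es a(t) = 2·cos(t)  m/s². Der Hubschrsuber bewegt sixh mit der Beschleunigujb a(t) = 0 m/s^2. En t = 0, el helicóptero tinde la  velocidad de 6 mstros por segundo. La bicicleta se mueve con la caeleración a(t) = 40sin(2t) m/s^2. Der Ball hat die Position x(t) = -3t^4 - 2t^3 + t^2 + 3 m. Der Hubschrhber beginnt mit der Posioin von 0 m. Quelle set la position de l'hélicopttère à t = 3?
Nous devons intégrer notre équation de l'accélération a(t) = 0 2 fois. La primitive de l'accélération est la vitesse. En utilisant v(0) = 6, nous obtenons v(t) = 6. En prenant ∫v(t)dt et en appliquant x(0) = 0, nous trouvons x(t) = 6·t. Nous avons la position x(t) = 6·t. En substituant t = 3: x(3) = 18.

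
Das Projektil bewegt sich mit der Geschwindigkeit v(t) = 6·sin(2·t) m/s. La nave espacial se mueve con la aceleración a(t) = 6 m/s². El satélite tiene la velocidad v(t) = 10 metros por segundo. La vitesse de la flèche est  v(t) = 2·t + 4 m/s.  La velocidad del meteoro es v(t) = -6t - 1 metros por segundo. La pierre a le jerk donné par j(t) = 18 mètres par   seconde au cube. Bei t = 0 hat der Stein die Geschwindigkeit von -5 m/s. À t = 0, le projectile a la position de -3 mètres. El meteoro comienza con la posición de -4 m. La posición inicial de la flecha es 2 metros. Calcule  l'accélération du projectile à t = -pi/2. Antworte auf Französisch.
Nous devons dériver notre équation de la vitesse v(t) = 6·sin(2·t) 1 fois. En prenant d/dt de v(t), nous trouvons a(t) = 12·cos(2·t). De l'équation de l'accélération a(t) = 12·cos(2·t), nous substituons t = -pi/2 pour obtenir a = -12.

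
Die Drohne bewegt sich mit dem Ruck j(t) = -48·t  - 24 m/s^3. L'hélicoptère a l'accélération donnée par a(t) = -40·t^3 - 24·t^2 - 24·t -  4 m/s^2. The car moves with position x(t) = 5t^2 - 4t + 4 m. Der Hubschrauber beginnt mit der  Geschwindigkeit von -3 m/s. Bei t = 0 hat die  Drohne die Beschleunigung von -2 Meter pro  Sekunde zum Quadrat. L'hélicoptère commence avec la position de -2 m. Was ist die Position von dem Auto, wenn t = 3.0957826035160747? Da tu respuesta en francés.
En utilisant x(t) = 5·t^2 - 4·t + 4 et en substituant t = 3.0957826035160747, nous trouvons x = 39.5362192270995.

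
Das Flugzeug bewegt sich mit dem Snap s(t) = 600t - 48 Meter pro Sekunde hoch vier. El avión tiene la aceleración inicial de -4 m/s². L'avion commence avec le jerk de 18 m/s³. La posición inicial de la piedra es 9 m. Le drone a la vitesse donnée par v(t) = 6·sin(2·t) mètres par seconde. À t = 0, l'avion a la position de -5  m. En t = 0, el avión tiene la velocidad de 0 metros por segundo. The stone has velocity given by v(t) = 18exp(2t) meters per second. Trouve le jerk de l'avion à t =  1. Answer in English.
We must find the integral of our snap equation s(t) = 600·t - 48 1 time. Integrating snap and using the initial condition j(0) = 18, we get j(t) = 300·t^2 - 48·t + 18. Using j(t) = 300·t^2 - 48·t + 18 and substituting t = 1, we find j = 270.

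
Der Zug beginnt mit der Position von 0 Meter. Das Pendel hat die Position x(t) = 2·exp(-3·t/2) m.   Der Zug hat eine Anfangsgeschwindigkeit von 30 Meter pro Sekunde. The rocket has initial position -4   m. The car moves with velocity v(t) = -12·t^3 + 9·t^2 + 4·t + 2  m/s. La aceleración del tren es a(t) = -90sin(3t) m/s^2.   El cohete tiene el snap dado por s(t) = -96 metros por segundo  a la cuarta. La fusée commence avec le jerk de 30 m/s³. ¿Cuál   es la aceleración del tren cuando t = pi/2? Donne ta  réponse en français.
Nous avons l'accélération a(t) = -90·sin(3·t). En substituant t = pi/2: a(pi/2) = 90.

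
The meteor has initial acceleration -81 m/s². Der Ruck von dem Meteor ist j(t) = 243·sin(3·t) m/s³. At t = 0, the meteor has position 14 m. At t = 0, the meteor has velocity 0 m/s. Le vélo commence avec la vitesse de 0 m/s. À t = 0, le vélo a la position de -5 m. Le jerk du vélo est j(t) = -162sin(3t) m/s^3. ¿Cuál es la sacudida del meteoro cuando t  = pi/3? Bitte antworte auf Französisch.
De l'équation du jerk j(t) = 243·sin(3·t), nous substituons t = pi/3 pour obtenir j = 0.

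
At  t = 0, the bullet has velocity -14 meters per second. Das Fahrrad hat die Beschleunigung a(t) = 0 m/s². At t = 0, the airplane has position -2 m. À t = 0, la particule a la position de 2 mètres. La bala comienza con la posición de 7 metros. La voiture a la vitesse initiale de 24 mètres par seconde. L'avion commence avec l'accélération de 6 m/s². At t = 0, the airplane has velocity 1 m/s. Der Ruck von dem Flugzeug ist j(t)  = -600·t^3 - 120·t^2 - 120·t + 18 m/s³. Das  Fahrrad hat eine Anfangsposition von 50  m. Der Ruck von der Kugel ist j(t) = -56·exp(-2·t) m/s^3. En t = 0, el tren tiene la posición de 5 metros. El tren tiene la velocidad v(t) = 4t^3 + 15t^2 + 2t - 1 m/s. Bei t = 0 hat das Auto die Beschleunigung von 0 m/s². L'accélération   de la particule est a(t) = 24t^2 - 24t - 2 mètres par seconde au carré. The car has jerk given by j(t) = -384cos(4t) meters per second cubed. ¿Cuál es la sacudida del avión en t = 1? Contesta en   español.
Tenemos la sacudida j(t) = -600·t^3 - 120·t^2 - 120·t + 18. Sustituyendo t = 1: j(1) = -822.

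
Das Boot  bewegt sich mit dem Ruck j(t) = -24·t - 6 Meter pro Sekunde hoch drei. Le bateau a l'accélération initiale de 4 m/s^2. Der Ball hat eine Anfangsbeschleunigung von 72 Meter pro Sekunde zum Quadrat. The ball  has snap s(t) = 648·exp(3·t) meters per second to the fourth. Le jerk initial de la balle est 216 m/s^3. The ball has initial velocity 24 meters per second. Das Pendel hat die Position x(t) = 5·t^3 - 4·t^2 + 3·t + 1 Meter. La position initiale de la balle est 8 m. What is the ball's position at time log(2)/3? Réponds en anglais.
To find the answer, we compute 4 integrals of s(t) = 648·exp(3·t). Finding the integral of s(t) and using j(0) = 216: j(t) = 216·exp(3·t). Taking ∫j(t)dt and applying a(0) = 72, we find a(t) = 72·exp(3·t). The integral of acceleration is velocity. Using v(0) = 24, we get v(t) = 24·exp(3·t). The integral of velocity is position. Using x(0) = 8, we get x(t) = 8·exp(3·t). Using x(t) = 8·exp(3·t) and substituting t = log(2)/3, we find x = 16.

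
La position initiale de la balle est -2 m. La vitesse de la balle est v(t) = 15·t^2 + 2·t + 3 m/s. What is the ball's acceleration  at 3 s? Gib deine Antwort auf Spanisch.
Para resolver esto, necesitamos tomar 1 derivada de nuestra ecuación de la velocidad v(t) = 15·t^2 + 2·t + 3. Derivando la velocidad, obtenemos la aceleración: a(t) = 30·t + 2. Tenemos la aceleración a(t) = 30·t + 2. Sustituyendo t = 3: a(3) = 92.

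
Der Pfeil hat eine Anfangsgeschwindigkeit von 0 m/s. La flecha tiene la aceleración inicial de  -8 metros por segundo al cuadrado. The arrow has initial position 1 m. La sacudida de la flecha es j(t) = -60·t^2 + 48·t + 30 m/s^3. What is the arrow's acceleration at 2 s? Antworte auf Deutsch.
Um dies zu lösen, müssen wir 1 Integral unserer Gleichung für den Ruck j(t) = -60·t^2 + 48·t + 30 finden. Das Integral von dem Ruck ist die Beschleunigung. Mit a(0) = -8 erhalten wir a(t) = -20·t^3 + 24·t^2 + 30·t - 8. Mit a(t) = -20·t^3 + 24·t^2 + 30·t - 8 und Einsetzen von t = 2, finden wir a = -12.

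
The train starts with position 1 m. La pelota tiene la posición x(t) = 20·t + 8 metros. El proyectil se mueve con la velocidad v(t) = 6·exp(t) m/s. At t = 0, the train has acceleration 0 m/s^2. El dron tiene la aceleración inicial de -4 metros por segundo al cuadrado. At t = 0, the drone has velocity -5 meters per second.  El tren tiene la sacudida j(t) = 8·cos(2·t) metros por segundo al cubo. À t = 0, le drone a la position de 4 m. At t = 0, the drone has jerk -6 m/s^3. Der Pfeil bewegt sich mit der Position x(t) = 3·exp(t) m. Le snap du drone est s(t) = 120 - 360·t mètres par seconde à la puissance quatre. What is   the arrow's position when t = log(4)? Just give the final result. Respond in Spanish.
La posición en t = log(4) es x = 12.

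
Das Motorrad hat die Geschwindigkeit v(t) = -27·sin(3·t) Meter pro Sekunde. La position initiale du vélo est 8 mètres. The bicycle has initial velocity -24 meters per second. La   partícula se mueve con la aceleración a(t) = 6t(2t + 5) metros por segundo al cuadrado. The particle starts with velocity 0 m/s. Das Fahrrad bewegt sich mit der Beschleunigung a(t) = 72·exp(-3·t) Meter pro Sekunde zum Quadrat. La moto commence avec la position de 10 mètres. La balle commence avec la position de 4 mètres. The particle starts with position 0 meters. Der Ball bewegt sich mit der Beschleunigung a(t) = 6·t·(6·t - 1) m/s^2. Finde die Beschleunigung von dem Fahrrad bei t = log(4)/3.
Aus der Gleichung für die Beschleunigung a(t) = 72·exp(-3·t), setzen wir t = log(4)/3 ein und erhalten a = 18.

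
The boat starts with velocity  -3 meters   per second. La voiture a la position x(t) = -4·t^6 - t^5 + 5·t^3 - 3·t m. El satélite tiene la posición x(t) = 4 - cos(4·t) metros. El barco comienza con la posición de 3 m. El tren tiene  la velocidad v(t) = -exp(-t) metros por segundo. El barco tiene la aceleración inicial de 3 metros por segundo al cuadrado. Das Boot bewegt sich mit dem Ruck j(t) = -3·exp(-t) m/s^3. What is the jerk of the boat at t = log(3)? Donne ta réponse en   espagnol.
De la ecuación de la sacudida j(t) = -3·exp(-t), sustituimos t = log(3) para obtener j = -1.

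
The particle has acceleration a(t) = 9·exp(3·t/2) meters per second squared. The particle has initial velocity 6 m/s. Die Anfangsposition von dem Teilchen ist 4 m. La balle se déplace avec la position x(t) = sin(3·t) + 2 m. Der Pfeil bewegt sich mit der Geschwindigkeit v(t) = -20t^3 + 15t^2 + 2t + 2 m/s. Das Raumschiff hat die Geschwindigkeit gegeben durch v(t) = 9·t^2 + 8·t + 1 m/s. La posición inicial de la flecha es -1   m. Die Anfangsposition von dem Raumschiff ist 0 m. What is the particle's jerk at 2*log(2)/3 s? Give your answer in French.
Nous devons dériver notre équation de l'accélération a(t) = 9·exp(3·t/2) 1 fois. En dérivant l'accélération, nous obtenons le jerk: j(t) = 27·exp(3·t/2)/2. Nous avons le jerk j(t) = 27·exp(3·t/2)/2. En substituant t = 2*log(2)/3: j(2*log(2)/3) = 27.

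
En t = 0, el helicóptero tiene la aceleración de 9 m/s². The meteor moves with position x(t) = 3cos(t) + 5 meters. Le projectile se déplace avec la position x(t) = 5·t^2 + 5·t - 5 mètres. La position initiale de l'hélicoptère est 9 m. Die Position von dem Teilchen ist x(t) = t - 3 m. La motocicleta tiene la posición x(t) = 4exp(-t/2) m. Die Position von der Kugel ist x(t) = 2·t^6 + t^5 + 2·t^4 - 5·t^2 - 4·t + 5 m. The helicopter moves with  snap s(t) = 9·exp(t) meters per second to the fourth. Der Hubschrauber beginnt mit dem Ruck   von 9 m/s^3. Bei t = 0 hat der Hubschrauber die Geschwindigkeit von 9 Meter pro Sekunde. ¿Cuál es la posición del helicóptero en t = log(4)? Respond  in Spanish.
Debemos encontrar la integral de nuestra ecuación del snap s(t) = 9·exp(t) 4 veces. Tomando ∫s(t)dt y aplicando j(0) = 9, encontramos j(t) = 9·exp(t). La integral de la sacudida es la aceleración. Usando a(0) = 9, obtenemos a(t) = 9·exp(t). La integral de la aceleración, con v(0) = 9, da la velocidad: v(t) = 9·exp(t). La integral de la velocidad, con x(0) = 9, da la posición: x(t) = 9·exp(t). De la ecuación de la posición x(t) = 9·exp(t), sustituimos t = log(4) para obtener x = 36.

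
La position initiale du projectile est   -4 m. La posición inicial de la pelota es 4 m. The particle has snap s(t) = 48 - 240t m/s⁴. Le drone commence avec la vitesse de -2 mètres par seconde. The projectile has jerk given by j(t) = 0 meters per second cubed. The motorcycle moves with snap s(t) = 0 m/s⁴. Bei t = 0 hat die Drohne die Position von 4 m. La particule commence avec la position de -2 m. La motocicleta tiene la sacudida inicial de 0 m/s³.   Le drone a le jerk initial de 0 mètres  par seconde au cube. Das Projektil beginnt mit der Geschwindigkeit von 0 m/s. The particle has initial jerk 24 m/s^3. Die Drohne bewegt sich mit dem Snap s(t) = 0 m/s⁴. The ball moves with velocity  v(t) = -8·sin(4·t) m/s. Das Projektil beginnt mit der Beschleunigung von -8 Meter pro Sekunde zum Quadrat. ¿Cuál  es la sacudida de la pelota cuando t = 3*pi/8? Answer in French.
Nous devons dériver notre équation de la vitesse v(t) = -8·sin(4·t) 2 fois. En dérivant la vitesse, nous obtenons l'accélération: a(t) = -32·cos(4·t). La dérivée de l'accélération donne le jerk: j(t) = 128·sin(4·t). En utilisant j(t) = 128·sin(4·t) et en substituant t = 3*pi/8, nous trouvons j = -128.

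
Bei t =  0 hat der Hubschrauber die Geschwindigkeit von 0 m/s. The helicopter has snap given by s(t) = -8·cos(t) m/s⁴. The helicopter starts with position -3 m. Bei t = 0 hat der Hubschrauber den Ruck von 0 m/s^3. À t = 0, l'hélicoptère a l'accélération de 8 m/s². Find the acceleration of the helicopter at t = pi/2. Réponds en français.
Nous devons intégrer notre équation du snap s(t) = -8·cos(t) 2 fois. La primitive du snap, avec j(0) = 0, donne le jerk: j(t) = -8·sin(t). L'intégrale du jerk est l'accélération. En utilisant a(0) = 8, nous obtenons a(t) = 8·cos(t). Nous avons l'accélération a(t) = 8·cos(t). En substituant t = pi/2: a(pi/2) = 0.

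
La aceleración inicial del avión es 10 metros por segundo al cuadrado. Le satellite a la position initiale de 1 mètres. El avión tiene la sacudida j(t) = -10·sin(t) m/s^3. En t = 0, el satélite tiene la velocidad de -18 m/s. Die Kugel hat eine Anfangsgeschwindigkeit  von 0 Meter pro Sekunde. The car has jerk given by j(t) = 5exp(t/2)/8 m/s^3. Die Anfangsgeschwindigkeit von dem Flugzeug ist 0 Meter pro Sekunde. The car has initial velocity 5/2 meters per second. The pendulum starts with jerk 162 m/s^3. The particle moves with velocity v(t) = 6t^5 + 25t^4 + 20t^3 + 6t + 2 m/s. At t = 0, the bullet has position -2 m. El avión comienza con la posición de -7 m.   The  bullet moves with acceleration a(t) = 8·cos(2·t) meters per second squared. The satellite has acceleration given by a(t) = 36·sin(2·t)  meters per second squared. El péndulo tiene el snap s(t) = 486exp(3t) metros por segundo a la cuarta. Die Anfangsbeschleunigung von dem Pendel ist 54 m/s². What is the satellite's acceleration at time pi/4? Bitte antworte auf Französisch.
Nous avons l'accélération a(t) = 36·sin(2·t). En substituant t = pi/4: a(pi/4) = 36.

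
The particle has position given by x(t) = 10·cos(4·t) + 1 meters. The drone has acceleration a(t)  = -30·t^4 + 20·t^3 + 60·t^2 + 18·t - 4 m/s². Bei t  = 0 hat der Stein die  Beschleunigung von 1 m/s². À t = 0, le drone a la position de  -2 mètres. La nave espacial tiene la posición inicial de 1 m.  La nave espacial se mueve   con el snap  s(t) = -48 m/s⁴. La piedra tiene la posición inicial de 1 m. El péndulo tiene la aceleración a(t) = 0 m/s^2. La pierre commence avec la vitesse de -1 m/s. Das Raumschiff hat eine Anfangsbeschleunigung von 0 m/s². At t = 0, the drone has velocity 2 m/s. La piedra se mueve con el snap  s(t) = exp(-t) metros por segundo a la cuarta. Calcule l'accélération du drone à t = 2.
Nous avons l'accélération a(t) = -30·t^4 + 20·t^3 + 60·t^2 + 18·t - 4. En substituant t = 2: a(2) = -48.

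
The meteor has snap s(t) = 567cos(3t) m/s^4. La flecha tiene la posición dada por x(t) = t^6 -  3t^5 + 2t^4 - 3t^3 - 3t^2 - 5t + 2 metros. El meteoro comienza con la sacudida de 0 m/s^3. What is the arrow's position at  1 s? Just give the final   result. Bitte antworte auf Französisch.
À t = 1, x = -9.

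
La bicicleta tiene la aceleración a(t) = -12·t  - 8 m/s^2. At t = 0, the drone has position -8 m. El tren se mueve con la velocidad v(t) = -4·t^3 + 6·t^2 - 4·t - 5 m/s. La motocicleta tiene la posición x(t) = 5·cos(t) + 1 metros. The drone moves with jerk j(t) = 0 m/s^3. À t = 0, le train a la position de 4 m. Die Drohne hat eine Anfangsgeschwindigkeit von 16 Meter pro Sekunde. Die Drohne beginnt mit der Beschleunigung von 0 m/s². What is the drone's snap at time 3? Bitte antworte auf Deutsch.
Um dies zu lösen, müssen wir 1 Ableitung unserer Gleichung für den Ruck j(t) = 0 nehmen. Die Ableitung von dem Ruck ergibt den Snap: s(t) = 0. Wir haben den Snap s(t) = 0. Durch Einsetzen von t = 3: s(3) = 0.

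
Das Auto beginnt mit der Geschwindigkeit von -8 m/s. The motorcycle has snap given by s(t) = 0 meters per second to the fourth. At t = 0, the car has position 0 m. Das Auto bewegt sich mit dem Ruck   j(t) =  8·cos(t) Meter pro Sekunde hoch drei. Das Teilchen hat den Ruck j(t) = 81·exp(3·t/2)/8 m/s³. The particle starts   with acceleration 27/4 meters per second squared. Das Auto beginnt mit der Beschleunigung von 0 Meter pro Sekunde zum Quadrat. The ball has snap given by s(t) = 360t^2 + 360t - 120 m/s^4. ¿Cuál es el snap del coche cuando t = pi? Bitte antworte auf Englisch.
Starting from jerk j(t) = 8·cos(t), we take 1 derivative. Taking d/dt of j(t), we find s(t) = -8·sin(t). We have snap s(t) = -8·sin(t). Substituting t = pi: s(pi) = 0.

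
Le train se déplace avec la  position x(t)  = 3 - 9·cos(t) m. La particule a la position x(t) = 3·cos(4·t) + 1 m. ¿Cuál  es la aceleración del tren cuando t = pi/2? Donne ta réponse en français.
Pour résoudre ceci, nous devons prendre 2 dérivées de notre équation de la position x(t) = 3 - 9·cos(t). En prenant d/dt de x(t), nous trouvons v(t) = 9·sin(t). En prenant d/dt de v(t), nous trouvons a(t) = 9·cos(t). En utilisant a(t) = 9·cos(t) et en substituant t = pi/2, nous trouvons a = 0.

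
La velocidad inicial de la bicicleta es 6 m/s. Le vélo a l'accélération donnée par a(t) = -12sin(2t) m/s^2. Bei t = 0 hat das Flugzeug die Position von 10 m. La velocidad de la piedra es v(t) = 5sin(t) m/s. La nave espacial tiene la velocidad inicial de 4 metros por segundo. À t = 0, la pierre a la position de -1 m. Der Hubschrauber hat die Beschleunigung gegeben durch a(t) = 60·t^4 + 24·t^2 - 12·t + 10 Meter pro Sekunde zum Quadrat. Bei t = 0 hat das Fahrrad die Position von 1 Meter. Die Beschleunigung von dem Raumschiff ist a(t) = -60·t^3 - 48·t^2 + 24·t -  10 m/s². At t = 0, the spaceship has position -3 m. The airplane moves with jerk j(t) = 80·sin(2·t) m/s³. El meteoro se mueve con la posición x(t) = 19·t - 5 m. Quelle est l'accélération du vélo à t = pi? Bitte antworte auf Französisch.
De l'équation de l'accélération a(t) = -12·sin(2·t), nous substituons t = pi pour obtenir a = 0.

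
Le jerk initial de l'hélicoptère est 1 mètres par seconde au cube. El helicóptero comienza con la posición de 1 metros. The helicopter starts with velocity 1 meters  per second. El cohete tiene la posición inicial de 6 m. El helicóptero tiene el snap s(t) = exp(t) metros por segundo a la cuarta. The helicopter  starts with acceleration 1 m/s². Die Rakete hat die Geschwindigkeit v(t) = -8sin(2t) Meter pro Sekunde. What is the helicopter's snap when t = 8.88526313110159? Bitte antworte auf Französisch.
De l'équation du snap s(t) = exp(t), nous substituons t = 8.88526313110159 pour obtenir s = 7224.71547152659.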